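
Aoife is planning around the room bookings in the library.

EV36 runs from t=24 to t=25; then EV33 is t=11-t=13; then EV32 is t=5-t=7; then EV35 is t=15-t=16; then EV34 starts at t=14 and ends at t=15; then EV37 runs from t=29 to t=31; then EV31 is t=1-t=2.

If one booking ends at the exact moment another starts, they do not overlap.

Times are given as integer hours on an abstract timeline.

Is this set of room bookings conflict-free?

Yes

Sorted by start: EV31, EV32, EV33, EV34, EV35, EV36, EV37.
EV32 starts after EV31 ends, so EV31 has no further overlaps.
EV33 starts after EV32 ends, so EV32 has no further overlaps.
EV34 starts after EV33 ends, so EV33 has no further overlaps.
EV35 starts exactly when EV34 ends (back-to-back, no overlap), so EV34 has no further overlaps.
EV36 starts after EV35 ends, so EV35 has no further overlaps.
EV37 starts after EV36 ends.
Every pair is clear; the schedule has no overlaps.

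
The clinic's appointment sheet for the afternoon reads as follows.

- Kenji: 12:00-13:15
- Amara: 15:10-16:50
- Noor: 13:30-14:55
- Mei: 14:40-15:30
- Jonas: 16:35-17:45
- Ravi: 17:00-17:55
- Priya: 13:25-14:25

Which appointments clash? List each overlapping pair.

Amara & Jonas, Amara & Mei, Jonas & Ravi, Mei & Noor, Noor & Priya

Sorted by start: Kenji, Priya, Noor, Mei, Amara, Jonas, Ravi.
Priya starts after Kenji ends, so nothing later overlaps Kenji either.
Noor starts before Priya ends → Priya and Noor overlap.
Mei starts after Priya ends, so nothing later overlaps Priya either.
Mei starts before Noor ends → Noor and Mei overlap.
Amara starts after Noor ends, so nothing later overlaps Noor either.
Amara starts before Mei ends → Mei and Amara overlap.
Jonas starts after Mei ends, so nothing later overlaps Mei either.
Jonas starts before Amara ends → Amara and Jonas overlap.
Ravi starts after Amara ends.
Ravi starts before Jonas ends → Jonas and Ravi overlap.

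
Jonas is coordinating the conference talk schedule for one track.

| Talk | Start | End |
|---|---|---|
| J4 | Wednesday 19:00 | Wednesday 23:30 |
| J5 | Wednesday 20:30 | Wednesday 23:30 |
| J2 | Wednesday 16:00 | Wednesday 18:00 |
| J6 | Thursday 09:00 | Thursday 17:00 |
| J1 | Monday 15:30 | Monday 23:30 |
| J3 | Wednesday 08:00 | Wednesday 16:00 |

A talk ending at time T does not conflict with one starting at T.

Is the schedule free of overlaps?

Two intervals overlap when each starts before the other ends.
Sorted by start: J1, J3, J2, J4, J5, J6.
J3 starts after J1 ends, so nothing later overlaps J1 either.
J2 starts exactly when J3 ends (back-to-back, no overlap), so nothing later overlaps J3 either.
J4 starts after J2 ends, so nothing later overlaps J2 either.
J5 starts before J4 ends → J4 and J5 overlap.
That's a conflict, so the schedule is not conflict-free.

No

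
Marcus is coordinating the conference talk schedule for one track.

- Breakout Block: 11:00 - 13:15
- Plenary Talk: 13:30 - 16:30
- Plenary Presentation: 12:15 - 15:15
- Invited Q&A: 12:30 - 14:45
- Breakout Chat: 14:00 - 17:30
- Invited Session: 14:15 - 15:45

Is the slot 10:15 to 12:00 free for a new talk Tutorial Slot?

No — it overlaps Breakout Block

Breakout Block: starts 11:00 before Tutorial Slot ends 12:00, and ends 13:15 after Tutorial Slot starts 10:15 → overlap.
Plenary Presentation: starts 12:15 at or after Tutorial Slot ends 12:00 → clear.
Invited Q&A: starts 12:30 at or after Tutorial Slot ends 12:00 → clear.
Plenary Talk: starts 13:30 at or after Tutorial Slot ends 12:00 → clear.
Breakout Chat: starts 14:00 at or after Tutorial Slot ends 12:00 → clear.
Invited Session: starts 14:15 at or after Tutorial Slot ends 12:00 → clear.
Tutorial Slot overlaps Breakout Block.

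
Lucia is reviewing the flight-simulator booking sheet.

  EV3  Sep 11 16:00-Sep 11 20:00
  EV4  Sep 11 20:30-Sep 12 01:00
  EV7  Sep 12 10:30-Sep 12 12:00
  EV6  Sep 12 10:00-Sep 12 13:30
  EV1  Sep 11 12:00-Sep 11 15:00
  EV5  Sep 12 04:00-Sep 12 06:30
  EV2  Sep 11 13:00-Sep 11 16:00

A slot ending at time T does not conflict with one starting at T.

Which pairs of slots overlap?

Check each pair: they overlap iff neither finishes before the other starts.
Sorted by start: EV1, EV2, EV3, EV4, EV5, EV6, EV7.
EV2 starts before EV1 ends → EV1 and EV2 overlap.
EV3 starts after EV1 ends; EV1 is clear from here.
EV3 starts exactly when EV2 ends (back-to-back, no overlap); EV2 is clear from here.
EV4 starts after EV3 ends; EV3 is clear from here.
EV5 starts after EV4 ends; EV4 is clear from here.
EV6 starts after EV5 ends; EV5 is clear from here.
EV7 starts before EV6 ends → EV6 and EV7 overlap.

EV1 & EV2, EV6 & EV7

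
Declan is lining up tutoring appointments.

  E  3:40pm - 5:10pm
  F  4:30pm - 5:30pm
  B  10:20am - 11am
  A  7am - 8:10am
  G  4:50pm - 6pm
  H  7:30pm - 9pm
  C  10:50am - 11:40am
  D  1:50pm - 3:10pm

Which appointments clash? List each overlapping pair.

Sorted by start: A, B, C, D, E, F, G, H.
B starts after A ends — done with A.
C starts before B ends → B and C overlap.
D starts after B ends — done with B.
D starts after C ends — done with C.
E starts after D ends — done with D.
F starts before E ends → E and F overlap.
G starts before E ends → E and G overlap.
H starts after E ends.
G starts before F ends → F and G overlap.
H starts after F ends.
H starts after G ends.

B & C, E & F, E & G, F & G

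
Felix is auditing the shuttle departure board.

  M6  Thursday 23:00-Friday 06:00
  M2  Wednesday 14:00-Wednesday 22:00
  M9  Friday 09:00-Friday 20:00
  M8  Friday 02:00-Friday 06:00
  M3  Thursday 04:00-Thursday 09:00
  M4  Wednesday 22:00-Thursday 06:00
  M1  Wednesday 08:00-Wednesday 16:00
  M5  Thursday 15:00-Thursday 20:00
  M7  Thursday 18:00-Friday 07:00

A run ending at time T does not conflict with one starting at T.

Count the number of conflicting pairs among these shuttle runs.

Sorted by start: M1, M2, M4, M3, M5, M7, M6, M8, M9.
M2 starts before M1 ends → M1 and M2 overlap.
M4 starts after M1 ends, so nothing later overlaps M1 either.
M4 starts exactly when M2 ends (back-to-back, no overlap), so nothing later overlaps M2 either.
M3 starts before M4 ends → M4 and M3 overlap.
M5 starts after M4 ends, so nothing later overlaps M4 either.
M5 starts after M3 ends, so nothing later overlaps M3 either.
M7 starts before M5 ends → M5 and M7 overlap.
M6 starts after M5 ends, so nothing later overlaps M5 either.
M6 starts before M7 ends → M7 and M6 overlap.
M8 starts before M7 ends → M7 and M8 overlap.
M9 starts after M7 ends.
M8 starts before M6 ends → M6 and M8 overlap.
M9 starts after M6 ends.
M9 starts after M8 ends.
Overlapping pairs: M1 & M2, M3 & M4, M5 & M7, M6 & M7, M6 & M8, M7 & M8 — 6 in total.

6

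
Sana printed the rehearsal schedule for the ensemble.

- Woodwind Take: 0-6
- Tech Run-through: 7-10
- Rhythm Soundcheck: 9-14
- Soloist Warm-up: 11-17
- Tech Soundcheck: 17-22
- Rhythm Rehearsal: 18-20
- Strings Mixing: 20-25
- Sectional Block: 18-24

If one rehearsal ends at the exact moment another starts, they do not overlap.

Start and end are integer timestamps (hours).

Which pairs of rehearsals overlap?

Rhythm Rehearsal & Sectional Block, Rhythm Rehearsal & Tech Soundcheck, Rhythm Soundcheck & Soloist Warm-up, Rhythm Soundcheck & Tech Run-through, Sectional Block & Strings Mixing, Sectional Block & Tech Soundcheck, Strings Mixing & Tech Soundcheck

Check each pair: they overlap iff neither finishes before the other starts.
Sorted by start: Woodwind Take, Tech Run-through, Rhythm Soundcheck, Soloist Warm-up, Tech Soundcheck, Rhythm Rehearsal, Sectional Block, Strings Mixing.
Tech Run-through starts after Woodwind Take ends — done with Woodwind Take.
Rhythm Soundcheck starts before Tech Run-through ends → Tech Run-through and Rhythm Soundcheck overlap.
Soloist Warm-up starts after Tech Run-through ends — done with Tech Run-through.
Soloist Warm-up starts before Rhythm Soundcheck ends → Rhythm Soundcheck and Soloist Warm-up overlap.
Tech Soundcheck starts after Rhythm Soundcheck ends — done with Rhythm Soundcheck.
Tech Soundcheck starts exactly when Soloist Warm-up ends (back-to-back, no overlap) — done with Soloist Warm-up.
Rhythm Rehearsal starts before Tech Soundcheck ends → Tech Soundcheck and Rhythm Rehearsal overlap.
Sectional Block starts before Tech Soundcheck ends → Tech Soundcheck and Sectional Block overlap.
Strings Mixing starts before Tech Soundcheck ends → Tech Soundcheck and Strings Mixing overlap.
Sectional Block starts before Rhythm Rehearsal ends → Rhythm Rehearsal and Sectional Block overlap.
Strings Mixing starts exactly when Rhythm Rehearsal ends (back-to-back, no overlap).
Strings Mixing starts before Sectional Block ends → Sectional Block and Strings Mixing overlap.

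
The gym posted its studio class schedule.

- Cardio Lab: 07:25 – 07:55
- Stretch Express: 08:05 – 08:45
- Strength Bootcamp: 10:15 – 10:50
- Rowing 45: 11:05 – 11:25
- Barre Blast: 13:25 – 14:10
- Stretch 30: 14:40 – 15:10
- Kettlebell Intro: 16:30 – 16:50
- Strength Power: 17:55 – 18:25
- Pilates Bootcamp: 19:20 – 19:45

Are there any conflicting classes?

Sorted by start: Cardio Lab, Stretch Express, Strength Bootcamp, Rowing 45, Barre Blast, Stretch 30, Kettlebell Intro, Strength Power, Pilates Bootcamp.
Stretch Express starts after Cardio Lab ends, so Cardio Lab has no further overlaps.
Strength Bootcamp starts after Stretch Express ends, so Stretch Express has no further overlaps.
Rowing 45 starts after Strength Bootcamp ends, so Strength Bootcamp has no further overlaps.
Barre Blast starts after Rowing 45 ends, so Rowing 45 has no further overlaps.
Stretch 30 starts after Barre Blast ends, so Barre Blast has no further overlaps.
Kettlebell Intro starts after Stretch 30 ends, so Stretch 30 has no further overlaps.
Strength Power starts after Kettlebell Intro ends, so Kettlebell Intro has no further overlaps.
Pilates Bootcamp starts after Strength Power ends.
Every pair is clear; the schedule has no overlaps.

No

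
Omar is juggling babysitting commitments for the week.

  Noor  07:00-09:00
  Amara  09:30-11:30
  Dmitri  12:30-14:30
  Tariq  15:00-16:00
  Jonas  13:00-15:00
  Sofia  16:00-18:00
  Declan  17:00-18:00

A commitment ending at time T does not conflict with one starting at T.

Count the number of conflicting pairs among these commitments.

2

Check each pair: they overlap iff neither finishes before the other starts.
Sorted by start: Noor, Amara, Dmitri, Jonas, Tariq, Sofia, Declan.
Amara starts after Noor ends, so Noor has no further overlaps.
Dmitri starts after Amara ends, so Amara has no further overlaps.
Jonas starts before Dmitri ends → Dmitri and Jonas overlap.
Tariq starts after Dmitri ends, so Dmitri has no further overlaps.
Tariq starts exactly when Jonas ends (back-to-back, no overlap), so Jonas has no further overlaps.
Sofia starts exactly when Tariq ends (back-to-back, no overlap), so Tariq has no further overlaps.
Declan starts before Sofia ends → Sofia and Declan overlap.
Overlapping pairs: Declan & Sofia, Dmitri & Jonas — 2 in total.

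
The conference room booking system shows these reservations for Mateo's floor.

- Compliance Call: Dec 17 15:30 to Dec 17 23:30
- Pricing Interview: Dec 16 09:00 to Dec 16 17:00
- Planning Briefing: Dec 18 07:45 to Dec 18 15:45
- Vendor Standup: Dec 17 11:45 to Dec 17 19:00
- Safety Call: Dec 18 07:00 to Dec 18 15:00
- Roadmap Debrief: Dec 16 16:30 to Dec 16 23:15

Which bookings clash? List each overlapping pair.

Two intervals overlap when each starts before the other ends.
Sorted by start: Pricing Interview, Roadmap Debrief, Vendor Standup, Compliance Call, Safety Call, Planning Briefing.
Roadmap Debrief starts before Pricing Interview ends → Pricing Interview and Roadmap Debrief overlap.
Vendor Standup starts after Pricing Interview ends; Pricing Interview is clear from here.
Vendor Standup starts after Roadmap Debrief ends; Roadmap Debrief is clear from here.
Compliance Call starts before Vendor Standup ends → Vendor Standup and Compliance Call overlap.
Safety Call starts after Vendor Standup ends; Vendor Standup is clear from here.
Safety Call starts after Compliance Call ends; Compliance Call is clear from here.
Planning Briefing starts before Safety Call ends → Safety Call and Planning Briefing overlap.

Compliance Call & Vendor Standup, Planning Briefing & Safety Call, Pricing Interview & Roadmap Debrief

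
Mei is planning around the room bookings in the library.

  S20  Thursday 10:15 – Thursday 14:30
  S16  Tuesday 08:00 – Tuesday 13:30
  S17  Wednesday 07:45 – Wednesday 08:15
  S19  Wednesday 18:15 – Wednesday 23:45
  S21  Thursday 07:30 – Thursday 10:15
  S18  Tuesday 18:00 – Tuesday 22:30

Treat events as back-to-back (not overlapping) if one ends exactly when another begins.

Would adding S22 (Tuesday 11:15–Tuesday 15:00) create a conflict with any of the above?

S16: starts Tuesday 08:00 before S22 ends Tuesday 15:00, and ends Tuesday 13:30 after S22 starts Tuesday 11:15 → overlap.
S18: starts Tuesday 18:00 at or after S22 ends Tuesday 15:00 → clear.
S17: starts Wednesday 07:45 at or after S22 ends Tuesday 15:00 → clear.
S19: starts Wednesday 18:15 at or after S22 ends Tuesday 15:00 → clear.
S21: starts Thursday 07:30 at or after S22 ends Tuesday 15:00 → clear.
S20: starts Thursday 10:15 at or after S22 ends Tuesday 15:00 → clear.
S22 overlaps S16.

Yes — it overlaps S16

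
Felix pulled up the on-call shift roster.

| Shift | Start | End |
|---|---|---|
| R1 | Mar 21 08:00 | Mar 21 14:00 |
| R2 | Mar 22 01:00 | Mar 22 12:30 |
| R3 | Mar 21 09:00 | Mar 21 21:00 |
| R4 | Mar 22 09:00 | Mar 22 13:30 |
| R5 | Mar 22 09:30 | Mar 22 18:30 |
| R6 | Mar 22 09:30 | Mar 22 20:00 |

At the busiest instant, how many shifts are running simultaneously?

4

Sort all start/end points and keep a running count:
Mar 21 08:00 start R1 → 1
Mar 21 09:00 start R3 → 2
Mar 21 14:00 end R1 → 1
Mar 21 21:00 end R3 → 0
Mar 22 01:00 start R2 → 1
Mar 22 09:00 start R4 → 2
Mar 22 09:30 start R5 → 3
Mar 22 09:30 start R6 → 4
Mar 22 12:30 end R2 → 3
Mar 22 13:30 end R4 → 2
Mar 22 18:30 end R5 → 1
Mar 22 20:00 end R6 → 0
Peak is 4, at Mar 22 09:30 (R2, R4, R5, R6).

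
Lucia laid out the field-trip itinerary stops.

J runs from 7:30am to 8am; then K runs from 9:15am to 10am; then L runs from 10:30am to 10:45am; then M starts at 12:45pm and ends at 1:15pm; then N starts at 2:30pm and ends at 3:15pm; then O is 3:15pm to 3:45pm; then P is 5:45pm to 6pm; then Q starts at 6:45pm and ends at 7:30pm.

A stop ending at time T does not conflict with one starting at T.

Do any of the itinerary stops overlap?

Check each pair: they overlap iff neither finishes before the other starts.
Sorted by start: J, K, L, M, N, O, P, Q.
K starts after J ends, so nothing later overlaps J either.
L starts after K ends, so nothing later overlaps K either.
M starts after L ends, so nothing later overlaps L either.
N starts after M ends, so nothing later overlaps M either.
O starts exactly when N ends (back-to-back, no overlap), so nothing later overlaps N either.
P starts after O ends, so nothing later overlaps O either.
Q starts after P ends.
Every pair is clear; the schedule has no overlaps.

No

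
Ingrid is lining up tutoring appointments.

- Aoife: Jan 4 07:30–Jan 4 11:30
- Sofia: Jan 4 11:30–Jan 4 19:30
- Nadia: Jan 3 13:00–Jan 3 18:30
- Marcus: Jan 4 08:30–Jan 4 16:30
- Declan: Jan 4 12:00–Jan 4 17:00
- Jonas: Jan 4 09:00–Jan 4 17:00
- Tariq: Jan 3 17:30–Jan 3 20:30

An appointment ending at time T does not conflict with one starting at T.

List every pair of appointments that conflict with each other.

Sorted by start: Nadia, Tariq, Aoife, Marcus, Jonas, Sofia, Declan.
Tariq starts before Nadia ends → Nadia and Tariq overlap.
Aoife starts after Nadia ends, so nothing later overlaps Nadia either.
Aoife starts after Tariq ends, so nothing later overlaps Tariq either.
Marcus starts before Aoife ends → Aoife and Marcus overlap.
Jonas starts before Aoife ends → Aoife and Jonas overlap.
Sofia starts exactly when Aoife ends (back-to-back, no overlap), so nothing later overlaps Aoife either.
Jonas starts before Marcus ends → Marcus and Jonas overlap.
Sofia starts before Marcus ends → Marcus and Sofia overlap.
Declan starts before Marcus ends → Marcus and Declan overlap.
Sofia starts before Jonas ends → Jonas and Sofia overlap.
Declan starts before Jonas ends → Jonas and Declan overlap.
Declan starts before Sofia ends → Sofia and Declan overlap.

Aoife & Jonas, Aoife & Marcus, Declan & Jonas, Declan & Marcus, Declan & Sofia, Jonas & Marcus, Jonas & Sofia, Marcus & Sofia, Nadia & Tariq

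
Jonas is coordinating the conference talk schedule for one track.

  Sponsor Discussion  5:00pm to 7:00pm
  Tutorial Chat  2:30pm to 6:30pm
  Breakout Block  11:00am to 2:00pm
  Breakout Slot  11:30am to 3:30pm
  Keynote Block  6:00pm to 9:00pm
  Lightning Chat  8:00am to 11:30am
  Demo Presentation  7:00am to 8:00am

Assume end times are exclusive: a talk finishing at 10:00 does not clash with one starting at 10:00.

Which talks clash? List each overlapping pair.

Sorted by start: Demo Presentation, Lightning Chat, Breakout Block, Breakout Slot, Tutorial Chat, Sponsor Discussion, Keynote Block.
Lightning Chat starts exactly when Demo Presentation ends (back-to-back, no overlap), so nothing later overlaps Demo Presentation either.
Breakout Block starts before Lightning Chat ends → Lightning Chat and Breakout Block overlap.
Breakout Slot starts exactly when Lightning Chat ends (back-to-back, no overlap), so nothing later overlaps Lightning Chat either.
Breakout Slot starts before Breakout Block ends → Breakout Block and Breakout Slot overlap.
Tutorial Chat starts after Breakout Block ends, so nothing later overlaps Breakout Block either.
Tutorial Chat starts before Breakout Slot ends → Breakout Slot and Tutorial Chat overlap.
Sponsor Discussion starts after Breakout Slot ends, so nothing later overlaps Breakout Slot either.
Sponsor Discussion starts before Tutorial Chat ends → Tutorial Chat and Sponsor Discussion overlap.
Keynote Block starts before Tutorial Chat ends → Tutorial Chat and Keynote Block overlap.
Keynote Block starts before Sponsor Discussion ends → Sponsor Discussion and Keynote Block overlap.

Breakout Block & Breakout Slot, Breakout Block & Lightning Chat, Breakout Slot & Tutorial Chat, Keynote Block & Sponsor Discussion, Keynote Block & Tutorial Chat, Sponsor Discussion & Tutorial Chat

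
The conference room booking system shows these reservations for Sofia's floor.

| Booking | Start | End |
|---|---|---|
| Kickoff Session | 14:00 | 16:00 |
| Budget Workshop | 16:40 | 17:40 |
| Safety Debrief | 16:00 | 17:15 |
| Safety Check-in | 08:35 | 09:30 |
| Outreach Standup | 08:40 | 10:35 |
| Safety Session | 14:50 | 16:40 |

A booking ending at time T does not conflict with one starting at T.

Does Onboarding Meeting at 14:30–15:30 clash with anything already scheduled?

Yes — it overlaps Kickoff Session, Safety Session

Safety Check-in: ends 09:30 at or before Onboarding Meeting starts 14:30 → clear.
Outreach Standup: ends 10:35 at or before Onboarding Meeting starts 14:30 → clear.
Kickoff Session: starts 14:00 before Onboarding Meeting ends 15:30, and ends 16:00 after Onboarding Meeting starts 14:30 → overlap.
Safety Session: starts 14:50 before Onboarding Meeting ends 15:30, and ends 16:40 after Onboarding Meeting starts 14:30 → overlap.
Safety Debrief: starts 16:00 at or after Onboarding Meeting ends 15:30 → clear.
Budget Workshop: starts 16:40 at or after Onboarding Meeting ends 15:30 → clear.
Onboarding Meeting overlaps Kickoff Session, Safety Session.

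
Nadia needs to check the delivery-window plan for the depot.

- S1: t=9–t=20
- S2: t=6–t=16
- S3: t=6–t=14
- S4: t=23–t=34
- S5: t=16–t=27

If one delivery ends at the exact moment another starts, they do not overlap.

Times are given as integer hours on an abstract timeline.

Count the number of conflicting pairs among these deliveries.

Sorted by start: S2, S3, S1, S5, S4.
S3 starts before S2 ends → S2 and S3 overlap.
S1 starts before S2 ends → S2 and S1 overlap.
S5 starts exactly when S2 ends (back-to-back, no overlap), so nothing later overlaps S2 either.
S1 starts before S3 ends → S3 and S1 overlap.
S5 starts after S3 ends, so nothing later overlaps S3 either.
S5 starts before S1 ends → S1 and S5 overlap.
S4 starts after S1 ends.
S4 starts before S5 ends → S5 and S4 overlap.
Overlapping pairs: S1 & S2, S1 & S3, S1 & S5, S2 & S3, S4 & S5 — 5 in total.

5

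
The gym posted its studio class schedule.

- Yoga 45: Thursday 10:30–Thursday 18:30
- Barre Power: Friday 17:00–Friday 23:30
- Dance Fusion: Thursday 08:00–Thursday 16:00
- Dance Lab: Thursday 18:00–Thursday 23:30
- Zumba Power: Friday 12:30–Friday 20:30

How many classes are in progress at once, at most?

Walk through starts and ends in time order (an end at T is processed before a start at T):
Thursday 08:00 start Dance Fusion → 1
Thursday 10:30 start Yoga 45 → 2
Thursday 16:00 end Dance Fusion → 1
Thursday 18:00 start Dance Lab → 2
Thursday 18:30 end Yoga 45 → 1
Thursday 23:30 end Dance Lab → 0
Friday 12:30 start Zumba Power → 1
Friday 17:00 start Barre Power → 2
Friday 20:30 end Zumba Power → 1
Friday 23:30 end Barre Power → 0
Peak is 2, at Thursday 10:30 (Dance Fusion, Yoga 45).

2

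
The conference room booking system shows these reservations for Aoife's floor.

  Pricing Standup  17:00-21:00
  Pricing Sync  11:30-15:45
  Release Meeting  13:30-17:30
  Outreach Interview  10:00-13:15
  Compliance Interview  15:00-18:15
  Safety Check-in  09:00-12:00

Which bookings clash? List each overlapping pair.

Compliance Interview & Pricing Standup, Compliance Interview & Pricing Sync, Compliance Interview & Release Meeting, Outreach Interview & Pricing Sync, Outreach Interview & Safety Check-in, Pricing Standup & Release Meeting, Pricing Sync & Release Meeting, Pricing Sync & Safety Check-in

Sorted by start: Safety Check-in, Outreach Interview, Pricing Sync, Release Meeting, Compliance Interview, Pricing Standup.
Outreach Interview starts before Safety Check-in ends → Safety Check-in and Outreach Interview overlap.
Pricing Sync starts before Safety Check-in ends → Safety Check-in and Pricing Sync overlap.
Release Meeting starts after Safety Check-in ends; Safety Check-in is clear from here.
Pricing Sync starts before Outreach Interview ends → Outreach Interview and Pricing Sync overlap.
Release Meeting starts after Outreach Interview ends; Outreach Interview is clear from here.
Release Meeting starts before Pricing Sync ends → Pricing Sync and Release Meeting overlap.
Compliance Interview starts before Pricing Sync ends → Pricing Sync and Compliance Interview overlap.
Pricing Standup starts after Pricing Sync ends.
Compliance Interview starts before Release Meeting ends → Release Meeting and Compliance Interview overlap.
Pricing Standup starts before Release Meeting ends → Release Meeting and Pricing Standup overlap.
Pricing Standup starts before Compliance Interview ends → Compliance Interview and Pricing Standup overlap.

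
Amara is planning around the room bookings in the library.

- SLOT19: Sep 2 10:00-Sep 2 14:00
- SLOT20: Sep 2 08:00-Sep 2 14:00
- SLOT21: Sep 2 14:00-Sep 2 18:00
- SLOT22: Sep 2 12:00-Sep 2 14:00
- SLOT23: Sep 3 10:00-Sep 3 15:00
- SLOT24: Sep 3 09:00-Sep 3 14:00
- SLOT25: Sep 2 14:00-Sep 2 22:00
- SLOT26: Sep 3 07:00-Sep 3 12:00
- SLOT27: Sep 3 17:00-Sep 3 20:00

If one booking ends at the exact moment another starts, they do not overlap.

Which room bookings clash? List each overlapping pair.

Check each pair: they overlap iff neither finishes before the other starts.
Sorted by start: SLOT20, SLOT19, SLOT22, SLOT21, SLOT25, SLOT26, SLOT24, SLOT23, SLOT27.
SLOT19 starts before SLOT20 ends → SLOT20 and SLOT19 overlap.
SLOT22 starts before SLOT20 ends → SLOT20 and SLOT22 overlap.
SLOT21 starts exactly when SLOT20 ends (back-to-back, no overlap), so nothing later overlaps SLOT20 either.
SLOT22 starts before SLOT19 ends → SLOT19 and SLOT22 overlap.
SLOT21 starts exactly when SLOT19 ends (back-to-back, no overlap), so nothing later overlaps SLOT19 either.
SLOT21 starts exactly when SLOT22 ends (back-to-back, no overlap), so nothing later overlaps SLOT22 either.
SLOT25 starts before SLOT21 ends → SLOT21 and SLOT25 overlap.
SLOT26 starts after SLOT21 ends, so nothing later overlaps SLOT21 either.
SLOT26 starts after SLOT25 ends, so nothing later overlaps SLOT25 either.
SLOT24 starts before SLOT26 ends → SLOT26 and SLOT24 overlap.
SLOT23 starts before SLOT26 ends → SLOT26 and SLOT23 overlap.
SLOT27 starts after SLOT26 ends.
SLOT23 starts before SLOT24 ends → SLOT24 and SLOT23 overlap.
SLOT27 starts after SLOT24 ends.
SLOT27 starts after SLOT23 ends.

SLOT19 & SLOT20, SLOT19 & SLOT22, SLOT20 & SLOT22, SLOT21 & SLOT25, SLOT23 & SLOT24, SLOT23 & SLOT26, SLOT24 & SLOT26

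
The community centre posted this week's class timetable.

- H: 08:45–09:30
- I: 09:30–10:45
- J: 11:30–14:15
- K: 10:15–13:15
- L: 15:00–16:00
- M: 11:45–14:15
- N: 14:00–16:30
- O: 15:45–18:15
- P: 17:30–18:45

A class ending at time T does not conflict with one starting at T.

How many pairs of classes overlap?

Sorted by start: H, I, K, J, M, N, L, O, P.
I starts exactly when H ends (back-to-back, no overlap); H is clear from here.
K starts before I ends → I and K overlap.
J starts after I ends; I is clear from here.
J starts before K ends → K and J overlap.
M starts before K ends → K and M overlap.
N starts after K ends; K is clear from here.
M starts before J ends → J and M overlap.
N starts before J ends → J and N overlap.
L starts after J ends; J is clear from here.
N starts before M ends → M and N overlap.
L starts after M ends; M is clear from here.
L starts before N ends → N and L overlap.
O starts before N ends → N and O overlap.
P starts after N ends.
O starts before L ends → L and O overlap.
P starts after L ends.
P starts before O ends → O and P overlap.
Overlapping pairs: I & K, J & K, J & M, J & N, K & M, L & N, L & O, M & N, N & O, O & P — 10 in total.

10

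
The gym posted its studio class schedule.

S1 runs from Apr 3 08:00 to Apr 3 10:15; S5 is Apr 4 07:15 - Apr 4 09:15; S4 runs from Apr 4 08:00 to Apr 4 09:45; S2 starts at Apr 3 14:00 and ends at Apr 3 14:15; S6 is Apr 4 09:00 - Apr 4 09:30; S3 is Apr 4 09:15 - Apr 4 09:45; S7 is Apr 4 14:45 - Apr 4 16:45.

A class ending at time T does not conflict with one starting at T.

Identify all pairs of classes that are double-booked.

Two intervals overlap when each starts before the other ends.
Sorted by start: S1, S2, S5, S4, S6, S3, S7.
S2 starts after S1 ends; S1 is clear from here.
S5 starts after S2 ends; S2 is clear from here.
S4 starts before S5 ends → S5 and S4 overlap.
S6 starts before S5 ends → S5 and S6 overlap.
S3 starts exactly when S5 ends (back-to-back, no overlap); S5 is clear from here.
S6 starts before S4 ends → S4 and S6 overlap.
S3 starts before S4 ends → S4 and S3 overlap.
S7 starts after S4 ends.
S3 starts before S6 ends → S6 and S3 overlap.
S7 starts after S6 ends.
S7 starts after S3 ends.

S3 & S4, S3 & S6, S4 & S5, S4 & S6, S5 & S6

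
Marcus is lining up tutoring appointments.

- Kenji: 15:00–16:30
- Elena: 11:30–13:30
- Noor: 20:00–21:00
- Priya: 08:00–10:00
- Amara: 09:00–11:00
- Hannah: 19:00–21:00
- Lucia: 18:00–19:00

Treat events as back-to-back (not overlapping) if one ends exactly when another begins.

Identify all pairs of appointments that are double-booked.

Amara & Priya, Hannah & Noor

Sorted by start: Priya, Amara, Elena, Kenji, Lucia, Hannah, Noor.
Amara starts before Priya ends → Priya and Amara overlap.
Elena starts after Priya ends, so Priya has no further overlaps.
Elena starts after Amara ends, so Amara has no further overlaps.
Kenji starts after Elena ends, so Elena has no further overlaps.
Lucia starts after Kenji ends, so Kenji has no further overlaps.
Hannah starts exactly when Lucia ends (back-to-back, no overlap), so Lucia has no further overlaps.
Noor starts before Hannah ends → Hannah and Noor overlap.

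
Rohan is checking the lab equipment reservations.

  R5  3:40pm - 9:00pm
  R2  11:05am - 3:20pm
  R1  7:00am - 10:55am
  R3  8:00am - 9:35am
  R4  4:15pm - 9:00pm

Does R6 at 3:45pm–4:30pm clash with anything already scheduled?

Yes — it overlaps R4, R5

R1: ends 10:55am at or before R6 starts 3:45pm → clear.
R3: ends 9:35am at or before R6 starts 3:45pm → clear.
R2: ends 3:20pm at or before R6 starts 3:45pm → clear.
R5: starts 3:40pm before R6 ends 4:30pm, and ends 9:00pm after R6 starts 3:45pm → overlap.
R4: starts 4:15pm before R6 ends 4:30pm, and ends 9:00pm after R6 starts 3:45pm → overlap.
R6 overlaps R4, R5.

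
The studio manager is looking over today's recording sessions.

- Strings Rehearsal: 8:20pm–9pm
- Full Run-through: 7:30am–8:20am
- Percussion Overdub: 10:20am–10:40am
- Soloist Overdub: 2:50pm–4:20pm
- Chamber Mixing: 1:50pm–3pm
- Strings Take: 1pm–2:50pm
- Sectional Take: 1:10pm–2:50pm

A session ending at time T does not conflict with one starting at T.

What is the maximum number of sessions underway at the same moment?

3

Walk through starts and ends in time order (an end at T is processed before a start at T):
7:30am start Full Run-through → 1
8:20am end Full Run-through → 0
10:20am start Percussion Overdub → 1
10:40am end Percussion Overdub → 0
1pm start Strings Take → 1
1:10pm start Sectional Take → 2
1:50pm start Chamber Mixing → 3
2:50pm end Sectional Take → 2
2:50pm end Strings Take → 1
2:50pm start Soloist Overdub → 2
3pm end Chamber Mixing → 1
4:20pm end Soloist Overdub → 0
8:20pm start Strings Rehearsal → 1
9pm end Strings Rehearsal → 0
Peak is 3, at 1:50pm (Chamber Mixing, Sectional Take, Strings Take).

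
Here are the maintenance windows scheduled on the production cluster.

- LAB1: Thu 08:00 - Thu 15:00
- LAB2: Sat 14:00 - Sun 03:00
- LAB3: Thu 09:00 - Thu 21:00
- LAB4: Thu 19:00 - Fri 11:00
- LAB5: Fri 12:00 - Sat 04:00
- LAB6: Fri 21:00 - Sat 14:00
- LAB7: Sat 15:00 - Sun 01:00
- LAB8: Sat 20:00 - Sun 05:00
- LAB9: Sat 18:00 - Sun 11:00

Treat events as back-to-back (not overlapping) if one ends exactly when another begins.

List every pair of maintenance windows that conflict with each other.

Sorted by start: LAB1, LAB3, LAB4, LAB5, LAB6, LAB2, LAB7, LAB9, LAB8.
LAB3 starts before LAB1 ends → LAB1 and LAB3 overlap.
LAB4 starts after LAB1 ends, so nothing later overlaps LAB1 either.
LAB4 starts before LAB3 ends → LAB3 and LAB4 overlap.
LAB5 starts after LAB3 ends, so nothing later overlaps LAB3 either.
LAB5 starts after LAB4 ends, so nothing later overlaps LAB4 either.
LAB6 starts before LAB5 ends → LAB5 and LAB6 overlap.
LAB2 starts after LAB5 ends, so nothing later overlaps LAB5 either.
LAB2 starts exactly when LAB6 ends (back-to-back, no overlap), so nothing later overlaps LAB6 either.
LAB7 starts before LAB2 ends → LAB2 and LAB7 overlap.
LAB9 starts before LAB2 ends → LAB2 and LAB9 overlap.
LAB8 starts before LAB2 ends → LAB2 and LAB8 overlap.
LAB9 starts before LAB7 ends → LAB7 and LAB9 overlap.
LAB8 starts before LAB7 ends → LAB7 and LAB8 overlap.
LAB8 starts before LAB9 ends → LAB9 and LAB8 overlap.

LAB1 & LAB3, LAB2 & LAB7, LAB2 & LAB8, LAB2 & LAB9, LAB3 & LAB4, LAB5 & LAB6, LAB7 & LAB8, LAB7 & LAB9, LAB8 & LAB9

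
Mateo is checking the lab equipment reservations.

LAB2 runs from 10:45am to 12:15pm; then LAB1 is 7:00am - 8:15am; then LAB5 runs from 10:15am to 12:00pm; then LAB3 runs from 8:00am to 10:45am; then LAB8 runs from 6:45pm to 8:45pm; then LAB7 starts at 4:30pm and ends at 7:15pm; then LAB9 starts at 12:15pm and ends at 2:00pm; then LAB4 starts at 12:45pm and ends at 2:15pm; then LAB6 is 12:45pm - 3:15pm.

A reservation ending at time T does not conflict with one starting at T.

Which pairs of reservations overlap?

LAB1 & LAB3, LAB2 & LAB5, LAB3 & LAB5, LAB4 & LAB6, LAB4 & LAB9, LAB6 & LAB9, LAB7 & LAB8

Sorted by start: LAB1, LAB3, LAB5, LAB2, LAB9, LAB4, LAB6, LAB7, LAB8.
LAB3 starts before LAB1 ends → LAB1 and LAB3 overlap.
LAB5 starts after LAB1 ends — done with LAB1.
LAB5 starts before LAB3 ends → LAB3 and LAB5 overlap.
LAB2 starts exactly when LAB3 ends (back-to-back, no overlap) — done with LAB3.
LAB2 starts before LAB5 ends → LAB5 and LAB2 overlap.
LAB9 starts after LAB5 ends — done with LAB5.
LAB9 starts exactly when LAB2 ends (back-to-back, no overlap) — done with LAB2.
LAB4 starts before LAB9 ends → LAB9 and LAB4 overlap.
LAB6 starts before LAB9 ends → LAB9 and LAB6 overlap.
LAB7 starts after LAB9 ends — done with LAB9.
LAB6 starts before LAB4 ends → LAB4 and LAB6 overlap.
LAB7 starts after LAB4 ends — done with LAB4.
LAB7 starts after LAB6 ends — done with LAB6.
LAB8 starts before LAB7 ends → LAB7 and LAB8 overlap.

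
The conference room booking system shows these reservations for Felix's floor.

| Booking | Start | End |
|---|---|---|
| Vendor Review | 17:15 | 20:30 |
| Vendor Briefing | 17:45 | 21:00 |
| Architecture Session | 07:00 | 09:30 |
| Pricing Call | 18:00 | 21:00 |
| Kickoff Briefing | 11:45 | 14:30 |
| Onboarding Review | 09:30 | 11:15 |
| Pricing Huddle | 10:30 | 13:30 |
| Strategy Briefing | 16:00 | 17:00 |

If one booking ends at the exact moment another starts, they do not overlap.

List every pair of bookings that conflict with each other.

Kickoff Briefing & Pricing Huddle, Onboarding Review & Pricing Huddle, Pricing Call & Vendor Briefing, Pricing Call & Vendor Review, Vendor Briefing & Vendor Review

Sorted by start: Architecture Session, Onboarding Review, Pricing Huddle, Kickoff Briefing, Strategy Briefing, Vendor Review, Vendor Briefing, Pricing Call.
Onboarding Review starts exactly when Architecture Session ends (back-to-back, no overlap) — done with Architecture Session.
Pricing Huddle starts before Onboarding Review ends → Onboarding Review and Pricing Huddle overlap.
Kickoff Briefing starts after Onboarding Review ends — done with Onboarding Review.
Kickoff Briefing starts before Pricing Huddle ends → Pricing Huddle and Kickoff Briefing overlap.
Strategy Briefing starts after Pricing Huddle ends — done with Pricing Huddle.
Strategy Briefing starts after Kickoff Briefing ends — done with Kickoff Briefing.
Vendor Review starts after Strategy Briefing ends — done with Strategy Briefing.
Vendor Briefing starts before Vendor Review ends → Vendor Review and Vendor Briefing overlap.
Pricing Call starts before Vendor Review ends → Vendor Review and Pricing Call overlap.
Pricing Call starts before Vendor Briefing ends → Vendor Briefing and Pricing Call overlap.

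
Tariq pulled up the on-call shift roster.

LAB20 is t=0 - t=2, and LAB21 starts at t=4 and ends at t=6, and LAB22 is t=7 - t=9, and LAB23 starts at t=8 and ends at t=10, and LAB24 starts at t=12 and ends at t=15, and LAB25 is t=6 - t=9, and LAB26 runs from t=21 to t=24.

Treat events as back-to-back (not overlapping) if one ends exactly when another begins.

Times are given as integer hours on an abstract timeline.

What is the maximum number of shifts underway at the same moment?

Sort all start/end points and keep a running count:
t=0 start LAB20 → 1
t=2 end LAB20 → 0
t=4 start LAB21 → 1
t=6 end LAB21 → 0
t=6 start LAB25 → 1
t=7 start LAB22 → 2
t=8 start LAB23 → 3
t=9 end LAB22 → 2
t=9 end LAB25 → 1
t=10 end LAB23 → 0
t=12 start LAB24 → 1
t=15 end LAB24 → 0
t=21 start LAB26 → 1
t=24 end LAB26 → 0
Peak is 3, at t=8 (LAB22, LAB23, LAB25).

3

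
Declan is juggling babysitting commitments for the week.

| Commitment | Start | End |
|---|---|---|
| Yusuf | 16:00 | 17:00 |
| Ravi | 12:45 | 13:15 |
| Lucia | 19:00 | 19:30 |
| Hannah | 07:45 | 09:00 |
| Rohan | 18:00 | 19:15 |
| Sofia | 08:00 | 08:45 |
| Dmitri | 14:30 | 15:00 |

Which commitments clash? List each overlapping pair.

Hannah & Sofia, Lucia & Rohan

Two intervals overlap when each starts before the other ends.
Sorted by start: Hannah, Sofia, Ravi, Dmitri, Yusuf, Rohan, Lucia.
Sofia starts before Hannah ends → Hannah and Sofia overlap.
Ravi starts after Hannah ends — done with Hannah.
Ravi starts after Sofia ends — done with Sofia.
Dmitri starts after Ravi ends — done with Ravi.
Yusuf starts after Dmitri ends — done with Dmitri.
Rohan starts after Yusuf ends — done with Yusuf.
Lucia starts before Rohan ends → Rohan and Lucia overlap.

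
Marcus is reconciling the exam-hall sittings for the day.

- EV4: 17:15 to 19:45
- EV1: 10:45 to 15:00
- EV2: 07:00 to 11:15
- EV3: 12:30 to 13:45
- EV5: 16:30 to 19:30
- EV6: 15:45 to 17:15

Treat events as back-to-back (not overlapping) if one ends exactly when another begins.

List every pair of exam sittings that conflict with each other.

EV1 & EV2, EV1 & EV3, EV4 & EV5, EV5 & EV6

Sorted by start: EV2, EV1, EV3, EV6, EV5, EV4.
EV1 starts before EV2 ends → EV2 and EV1 overlap.
EV3 starts after EV2 ends; EV2 is clear from here.
EV3 starts before EV1 ends → EV1 and EV3 overlap.
EV6 starts after EV1 ends; EV1 is clear from here.
EV6 starts after EV3 ends; EV3 is clear from here.
EV5 starts before EV6 ends → EV6 and EV5 overlap.
EV4 starts exactly when EV6 ends (back-to-back, no overlap).
EV4 starts before EV5 ends → EV5 and EV4 overlap.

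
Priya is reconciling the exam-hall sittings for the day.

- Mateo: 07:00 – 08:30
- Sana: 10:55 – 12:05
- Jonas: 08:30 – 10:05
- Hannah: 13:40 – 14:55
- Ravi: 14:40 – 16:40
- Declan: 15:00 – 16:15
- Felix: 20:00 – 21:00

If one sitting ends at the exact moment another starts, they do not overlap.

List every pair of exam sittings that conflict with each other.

Sorted by start: Mateo, Jonas, Sana, Hannah, Ravi, Declan, Felix.
Jonas starts exactly when Mateo ends (back-to-back, no overlap); Mateo is clear from here.
Sana starts after Jonas ends; Jonas is clear from here.
Hannah starts after Sana ends; Sana is clear from here.
Ravi starts before Hannah ends → Hannah and Ravi overlap.
Declan starts after Hannah ends; Hannah is clear from here.
Declan starts before Ravi ends → Ravi and Declan overlap.
Felix starts after Ravi ends.
Felix starts after Declan ends.

Declan & Ravi, Hannah & Ravi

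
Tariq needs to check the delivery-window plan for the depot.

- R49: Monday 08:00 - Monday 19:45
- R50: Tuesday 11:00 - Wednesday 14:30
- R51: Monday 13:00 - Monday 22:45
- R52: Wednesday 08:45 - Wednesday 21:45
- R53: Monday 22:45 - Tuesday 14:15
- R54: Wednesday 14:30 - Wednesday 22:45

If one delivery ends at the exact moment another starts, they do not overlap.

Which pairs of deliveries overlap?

Check each pair: they overlap iff neither finishes before the other starts.
Sorted by start: R49, R51, R53, R50, R52, R54.
R51 starts before R49 ends → R49 and R51 overlap.
R53 starts after R49 ends, so R49 has no further overlaps.
R53 starts exactly when R51 ends (back-to-back, no overlap), so R51 has no further overlaps.
R50 starts before R53 ends → R53 and R50 overlap.
R52 starts after R53 ends, so R53 has no further overlaps.
R52 starts before R50 ends → R50 and R52 overlap.
R54 starts exactly when R50 ends (back-to-back, no overlap).
R54 starts before R52 ends → R52 and R54 overlap.

R49 & R51, R50 & R52, R50 & R53, R52 & R54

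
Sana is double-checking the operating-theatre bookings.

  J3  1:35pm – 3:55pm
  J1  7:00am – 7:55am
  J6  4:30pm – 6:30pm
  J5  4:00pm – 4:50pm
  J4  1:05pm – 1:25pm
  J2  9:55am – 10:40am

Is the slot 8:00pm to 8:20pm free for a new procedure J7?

Yes — the slot is free

J1: ends 7:55am at or before J7 starts 8:00pm → clear.
J2: ends 10:40am at or before J7 starts 8:00pm → clear.
J4: ends 1:25pm at or before J7 starts 8:00pm → clear.
J3: ends 3:55pm at or before J7 starts 8:00pm → clear.
J5: ends 4:50pm at or before J7 starts 8:00pm → clear.
J6: ends 6:30pm at or before J7 starts 8:00pm → clear.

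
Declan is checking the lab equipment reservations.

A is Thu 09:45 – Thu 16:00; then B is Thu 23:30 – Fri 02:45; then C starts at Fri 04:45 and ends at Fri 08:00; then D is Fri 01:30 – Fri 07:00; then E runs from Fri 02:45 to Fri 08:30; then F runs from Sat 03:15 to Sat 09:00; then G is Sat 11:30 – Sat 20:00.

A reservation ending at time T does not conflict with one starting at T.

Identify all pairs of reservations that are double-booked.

Sorted by start: A, B, D, E, C, F, G.
B starts after A ends; A is clear from here.
D starts before B ends → B and D overlap.
E starts exactly when B ends (back-to-back, no overlap); B is clear from here.
E starts before D ends → D and E overlap.
C starts before D ends → D and C overlap.
F starts after D ends; D is clear from here.
C starts before E ends → E and C overlap.
F starts after E ends; E is clear from here.
F starts after C ends; C is clear from here.
G starts after F ends.

B & D, C & D, C & E, D & E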